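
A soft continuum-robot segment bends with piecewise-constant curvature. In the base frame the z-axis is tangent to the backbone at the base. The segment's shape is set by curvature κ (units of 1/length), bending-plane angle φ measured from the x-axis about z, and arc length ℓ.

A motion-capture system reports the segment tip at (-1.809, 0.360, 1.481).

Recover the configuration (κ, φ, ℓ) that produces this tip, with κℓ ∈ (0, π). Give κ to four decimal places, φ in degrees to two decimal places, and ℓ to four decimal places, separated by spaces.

ρ = √(x²+y²) = √(-1.809² + 0.360²) = 1.84447
φ = atan2(y, x) mod 360° = atan2(0.360, -1.809) = 168.7449°
|p|² = ρ² + z² = 1.84447² + 1.481² = 5.59544
κ = 2ρ / |p|² = 2×1.84447 / 5.59544 = 0.65928
θ = 2·atan2(ρ, z) = 2·atan2(1.84447, 1.481) = 1.78853 rad
ℓ = θ/κ = 1.78853/0.65928 = 2.71287

0.6593 168.74 2.7129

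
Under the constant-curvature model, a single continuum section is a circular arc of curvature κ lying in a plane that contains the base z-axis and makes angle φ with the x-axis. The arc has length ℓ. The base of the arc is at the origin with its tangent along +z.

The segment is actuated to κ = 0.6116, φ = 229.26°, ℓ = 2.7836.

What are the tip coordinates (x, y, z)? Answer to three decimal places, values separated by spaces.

θ = κ·ℓ = 0.6116 × 2.7836 = 1.70245 rad
ρ = (1 − cos θ)/κ = (1 − -0.13127)/0.6116 = 1.84969
z = sin θ / κ = 0.99135/0.6116 = 1.62091
x = ρ cos φ = 1.84969 × cos(229.26°) = -1.20716
y = ρ sin φ = 1.84969 × sin(229.26°) = -1.40147

-1.207 -1.401 1.621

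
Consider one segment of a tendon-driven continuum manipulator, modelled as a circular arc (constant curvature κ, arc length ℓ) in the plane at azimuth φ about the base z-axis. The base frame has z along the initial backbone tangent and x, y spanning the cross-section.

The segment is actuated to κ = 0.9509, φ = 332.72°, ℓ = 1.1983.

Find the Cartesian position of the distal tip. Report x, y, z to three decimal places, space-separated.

θ = κ·ℓ = 0.9509 × 1.1983 = 1.13946 rad
ρ = (1 − cos θ)/κ = (1 − 0.41808)/0.9509 = 0.61197
z = sin θ / κ = 0.90841/0.9509 = 0.95532
x = ρ cos φ = 0.61197 × cos(332.72°) = 0.54390
y = ρ sin φ = 0.61197 × sin(332.72°) = -0.28049

0.544 -0.280 0.955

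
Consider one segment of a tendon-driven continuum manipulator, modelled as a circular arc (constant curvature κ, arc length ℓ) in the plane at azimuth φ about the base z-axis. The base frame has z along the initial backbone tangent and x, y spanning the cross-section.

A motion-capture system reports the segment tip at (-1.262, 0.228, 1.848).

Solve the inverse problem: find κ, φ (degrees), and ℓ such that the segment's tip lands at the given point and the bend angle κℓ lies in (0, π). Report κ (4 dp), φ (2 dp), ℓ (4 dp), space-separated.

ρ = √(x²+y²) = √(-1.262² + 0.228²) = 1.28243
φ = atan2(y, x) mod 360° = atan2(0.228, -1.262) = 169.7591°
|p|² = ρ² + z² = 1.28243² + 1.848² = 5.05973
κ = 2ρ / |p|² = 2×1.28243 / 5.05973 = 0.50692
θ = 2·atan2(ρ, z) = 2·atan2(1.28243, 1.848) = 1.21332 rad
ℓ = θ/κ = 1.21332/0.50692 = 2.39352

0.5069 169.76 2.3935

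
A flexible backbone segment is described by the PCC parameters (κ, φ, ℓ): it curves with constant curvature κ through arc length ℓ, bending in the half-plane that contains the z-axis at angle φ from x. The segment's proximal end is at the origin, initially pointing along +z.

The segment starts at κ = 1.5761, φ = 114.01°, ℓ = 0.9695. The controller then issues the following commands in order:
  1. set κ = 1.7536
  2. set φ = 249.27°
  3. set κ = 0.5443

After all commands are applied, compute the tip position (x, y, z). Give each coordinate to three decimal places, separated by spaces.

-0.088 -0.234 0.925

initial: κ=1.5761, φ=114.01°, ℓ=0.9695
cmd 1: set κ=1.7536 → (κ,φ,ℓ)=(1.7536,114.01°,0.9695) → tip=(-0.2620,0.5881,0.5655)
cmd 2: set φ=249.27° → (κ,φ,ℓ)=(1.7536,249.27°,0.9695) → tip=(-0.2279,-0.6021,0.5655)
cmd 3: set κ=0.5443 → (κ,φ,ℓ)=(0.5443,249.27°,0.9695) → tip=(-0.0885,-0.2337,0.9251)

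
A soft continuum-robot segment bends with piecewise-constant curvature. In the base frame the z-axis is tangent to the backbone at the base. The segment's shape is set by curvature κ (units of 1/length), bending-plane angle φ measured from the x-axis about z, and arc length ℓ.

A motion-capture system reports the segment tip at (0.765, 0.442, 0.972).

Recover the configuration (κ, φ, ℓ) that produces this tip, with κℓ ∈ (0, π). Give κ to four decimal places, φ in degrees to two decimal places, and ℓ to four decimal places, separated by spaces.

ρ = √(x²+y²) = √(0.765² + 0.442²) = 0.88351
φ = atan2(y, x) mod 360° = atan2(0.442, 0.765) = 30.0184°
|p|² = ρ² + z² = 0.88351² + 0.972² = 1.72537
κ = 2ρ / |p|² = 2×0.88351 / 1.72537 = 1.02414
θ = 2·atan2(ρ, z) = 2·atan2(0.88351, 0.972) = 1.47549 rad
ℓ = θ/κ = 1.47549/1.02414 = 1.44071

1.0241 30.02 1.4407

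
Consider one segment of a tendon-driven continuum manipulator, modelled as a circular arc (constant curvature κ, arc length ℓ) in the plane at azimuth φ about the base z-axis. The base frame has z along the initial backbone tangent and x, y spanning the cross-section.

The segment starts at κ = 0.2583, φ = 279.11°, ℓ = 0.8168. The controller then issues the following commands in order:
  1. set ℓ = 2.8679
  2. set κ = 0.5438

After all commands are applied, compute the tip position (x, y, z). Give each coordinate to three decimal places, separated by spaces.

initial: κ=0.2583, φ=279.11°, ℓ=0.8168
cmd 1: set ℓ=2.8679 → (κ,φ,ℓ)=(0.2583,279.11°,2.8679) → tip=(0.1606,-1.0017,2.6127)
cmd 2: set κ=0.5438 → (κ,φ,ℓ)=(0.5438,279.11°,2.8679) → tip=(0.2879,-1.7953,1.8388)

0.288 -1.795 1.839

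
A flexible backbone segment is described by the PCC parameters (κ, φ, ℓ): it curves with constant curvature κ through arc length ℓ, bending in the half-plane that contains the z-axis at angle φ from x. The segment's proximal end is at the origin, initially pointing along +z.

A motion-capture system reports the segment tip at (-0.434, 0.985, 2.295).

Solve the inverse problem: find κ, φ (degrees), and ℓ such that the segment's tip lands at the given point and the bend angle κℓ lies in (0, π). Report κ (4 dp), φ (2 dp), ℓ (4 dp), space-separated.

ρ = √(x²+y²) = √(-0.434² + 0.985²) = 1.07637
φ = atan2(y, x) mod 360° = atan2(0.985, -0.434) = 113.7787°
|p|² = ρ² + z² = 1.07637² + 2.295² = 6.42561
κ = 2ρ / |p|² = 2×1.07637 / 6.42561 = 0.33503
θ = 2·atan2(ρ, z) = 2·atan2(1.07637, 2.295) = 0.87710 rad
ℓ = θ/κ = 0.87710/0.33503 = 2.61799

0.3350 113.78 2.6180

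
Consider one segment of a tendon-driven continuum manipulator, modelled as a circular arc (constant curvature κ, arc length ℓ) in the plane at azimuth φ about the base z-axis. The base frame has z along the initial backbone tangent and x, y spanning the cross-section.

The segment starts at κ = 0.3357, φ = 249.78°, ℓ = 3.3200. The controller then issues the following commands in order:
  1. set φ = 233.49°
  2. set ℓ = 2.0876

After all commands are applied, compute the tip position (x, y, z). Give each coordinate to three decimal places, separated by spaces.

initial: κ=0.3357, φ=249.78°, ℓ=3.3200
cmd 1: set φ=233.49° → (κ,φ,ℓ)=(0.3357,233.49°,3.3200) → tip=(-0.9914,-1.3393,2.6741)
cmd 2: set ℓ=2.0876 → (κ,φ,ℓ)=(0.3357,233.49°,2.0876) → tip=(-0.4177,-0.5643,1.9209)

-0.418 -0.564 1.921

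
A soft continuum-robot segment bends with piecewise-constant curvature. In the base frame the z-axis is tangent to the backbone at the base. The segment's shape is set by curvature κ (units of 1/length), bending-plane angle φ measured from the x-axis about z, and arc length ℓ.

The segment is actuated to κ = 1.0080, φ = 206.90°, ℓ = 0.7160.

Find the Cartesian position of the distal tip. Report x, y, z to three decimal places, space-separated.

-0.221 -0.112 0.655

θ = κ·ℓ = 1.0080 × 0.7160 = 0.72173 rad
ρ = (1 − cos θ)/κ = (1 − 0.75067)/1.0080 = 0.24736
z = sin θ / κ = 0.66068/1.0080 = 0.65544
x = ρ cos φ = 0.24736 × cos(206.90°) = -0.22059
y = ρ sin φ = 0.24736 × sin(206.90°) = -0.11191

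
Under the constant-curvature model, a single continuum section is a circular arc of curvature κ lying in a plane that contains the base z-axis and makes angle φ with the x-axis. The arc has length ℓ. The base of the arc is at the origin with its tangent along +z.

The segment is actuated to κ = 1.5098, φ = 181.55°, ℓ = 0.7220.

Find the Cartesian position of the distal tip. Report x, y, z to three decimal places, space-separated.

θ = κ·ℓ = 1.5098 × 0.7220 = 1.09008 rad
ρ = (1 − cos θ)/κ = (1 − 0.46242)/1.5098 = 0.35606
z = sin θ / κ = 0.88666/1.5098 = 0.58727
x = ρ cos φ = 0.35606 × cos(181.55°) = -0.35593
y = ρ sin φ = 0.35606 × sin(181.55°) = -0.00963

-0.356 -0.010 0.587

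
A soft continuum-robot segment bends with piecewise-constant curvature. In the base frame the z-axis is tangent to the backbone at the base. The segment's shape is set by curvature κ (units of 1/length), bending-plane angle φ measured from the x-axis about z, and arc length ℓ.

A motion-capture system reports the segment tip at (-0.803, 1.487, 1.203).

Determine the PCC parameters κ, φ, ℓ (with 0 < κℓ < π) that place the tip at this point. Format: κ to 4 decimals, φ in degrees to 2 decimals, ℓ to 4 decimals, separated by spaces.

ρ = √(x²+y²) = √(-0.803² + 1.487²) = 1.68996
φ = atan2(y, x) mod 360° = atan2(1.487, -0.803) = 118.3696°
|p|² = ρ² + z² = 1.68996² + 1.203² = 4.30319
κ = 2ρ / |p|² = 2×1.68996 / 4.30319 = 0.78545
θ = 2·atan2(ρ, z) = 2·atan2(1.68996, 1.203) = 1.90432 rad
ℓ = θ/κ = 1.90432/0.78545 = 2.42451

0.7854 118.37 2.4245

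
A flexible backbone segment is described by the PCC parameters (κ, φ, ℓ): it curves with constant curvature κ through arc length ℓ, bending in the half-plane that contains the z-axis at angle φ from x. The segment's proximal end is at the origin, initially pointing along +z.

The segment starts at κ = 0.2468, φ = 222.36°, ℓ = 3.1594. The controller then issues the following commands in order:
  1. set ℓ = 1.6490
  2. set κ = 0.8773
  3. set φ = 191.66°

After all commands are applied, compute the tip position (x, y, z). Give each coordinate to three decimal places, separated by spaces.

initial: κ=0.2468, φ=222.36°, ℓ=3.1594
cmd 1: set ℓ=1.6490 → (κ,φ,ℓ)=(0.2468,222.36°,1.6490) → tip=(-0.2445,-0.2230,1.6039)
cmd 2: set κ=0.8773 → (κ,φ,ℓ)=(0.8773,222.36°,1.6490) → tip=(-0.7380,-0.6729,1.1311)
cmd 3: set φ=191.66° → (κ,φ,ℓ)=(0.8773,191.66°,1.6490) → tip=(-0.9781,-0.2018,1.1311)

-0.978 -0.202 1.131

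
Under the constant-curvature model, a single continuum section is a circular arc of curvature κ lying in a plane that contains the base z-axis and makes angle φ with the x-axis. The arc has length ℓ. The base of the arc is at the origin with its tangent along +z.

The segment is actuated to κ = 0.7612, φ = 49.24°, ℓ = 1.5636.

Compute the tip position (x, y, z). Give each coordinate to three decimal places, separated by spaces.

θ = κ·ℓ = 0.7612 × 1.5636 = 1.19021 rad
ρ = (1 − cos θ)/κ = (1 − 0.37146)/0.7612 = 0.82572
z = sin θ / κ = 0.92845/0.7612 = 1.21972
x = ρ cos φ = 0.82572 × cos(49.24°) = 0.53911
y = ρ sin φ = 0.82572 × sin(49.24°) = 0.62544

0.539 0.625 1.220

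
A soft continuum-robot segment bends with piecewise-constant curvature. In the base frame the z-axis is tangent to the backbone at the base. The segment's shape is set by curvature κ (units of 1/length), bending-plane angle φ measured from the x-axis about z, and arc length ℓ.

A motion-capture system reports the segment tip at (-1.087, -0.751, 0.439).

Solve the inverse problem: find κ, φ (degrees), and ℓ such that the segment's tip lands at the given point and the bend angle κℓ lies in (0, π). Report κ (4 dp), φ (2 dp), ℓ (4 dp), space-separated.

1.3633 214.64 1.8338

ρ = √(x²+y²) = √(-1.087² + -0.751²) = 1.32120
φ = atan2(y, x) mod 360° = atan2(-0.751, -1.087) = 214.6403°
|p|² = ρ² + z² = 1.32120² + 0.439² = 1.93829
κ = 2ρ / |p|² = 2×1.32120 / 1.93829 = 1.36326
θ = 2·atan2(ρ, z) = 2·atan2(1.32120, 0.439) = 2.50000 rad
ℓ = θ/κ = 2.50000/1.36326 = 1.83384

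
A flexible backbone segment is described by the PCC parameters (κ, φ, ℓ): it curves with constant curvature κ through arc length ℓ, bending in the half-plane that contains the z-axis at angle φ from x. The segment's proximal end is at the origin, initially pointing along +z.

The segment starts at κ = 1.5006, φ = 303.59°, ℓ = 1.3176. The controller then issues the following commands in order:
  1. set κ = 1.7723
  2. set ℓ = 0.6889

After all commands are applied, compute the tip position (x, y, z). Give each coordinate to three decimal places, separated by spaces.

0.205 -0.309 0.530

initial: κ=1.5006, φ=303.59°, ℓ=1.3176
cmd 1: set κ=1.7723 → (κ,φ,ℓ)=(1.7723,303.59°,1.3176) → tip=(0.5282,-0.7953,0.4073)
cmd 2: set ℓ=0.6889 → (κ,φ,ℓ)=(1.7723,303.59°,0.6889) → tip=(0.2052,-0.3089,0.5301)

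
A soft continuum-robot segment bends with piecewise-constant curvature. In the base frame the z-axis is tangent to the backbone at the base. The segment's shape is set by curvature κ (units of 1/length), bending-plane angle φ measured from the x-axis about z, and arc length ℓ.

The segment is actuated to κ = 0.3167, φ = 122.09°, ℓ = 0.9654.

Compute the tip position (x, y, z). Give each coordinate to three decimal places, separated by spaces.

-0.078 0.124 0.950

θ = κ·ℓ = 0.3167 × 0.9654 = 0.30574 rad
ρ = (1 − cos θ)/κ = (1 − 0.95362)/0.3167 = 0.14644
z = sin θ / κ = 0.30100/0.3167 = 0.95043
x = ρ cos φ = 0.14644 × cos(122.09°) = -0.07779
y = ρ sin φ = 0.14644 × sin(122.09°) = 0.12406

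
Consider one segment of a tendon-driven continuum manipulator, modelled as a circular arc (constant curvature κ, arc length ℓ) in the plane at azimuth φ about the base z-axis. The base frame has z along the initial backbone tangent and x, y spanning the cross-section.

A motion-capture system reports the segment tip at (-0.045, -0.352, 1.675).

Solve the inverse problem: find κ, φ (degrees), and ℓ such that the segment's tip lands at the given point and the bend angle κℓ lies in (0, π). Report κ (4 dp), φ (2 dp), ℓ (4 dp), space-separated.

ρ = √(x²+y²) = √(-0.045² + -0.352²) = 0.35486
φ = atan2(y, x) mod 360° = atan2(-0.352, -0.045) = 262.7148°
|p|² = ρ² + z² = 0.35486² + 1.675² = 2.93155
κ = 2ρ / |p|² = 2×0.35486 / 2.93155 = 0.24210
θ = 2·atan2(ρ, z) = 2·atan2(0.35486, 1.675) = 0.41755 rad
ℓ = θ/κ = 0.41755/0.24210 = 1.72468

0.2421 262.71 1.7247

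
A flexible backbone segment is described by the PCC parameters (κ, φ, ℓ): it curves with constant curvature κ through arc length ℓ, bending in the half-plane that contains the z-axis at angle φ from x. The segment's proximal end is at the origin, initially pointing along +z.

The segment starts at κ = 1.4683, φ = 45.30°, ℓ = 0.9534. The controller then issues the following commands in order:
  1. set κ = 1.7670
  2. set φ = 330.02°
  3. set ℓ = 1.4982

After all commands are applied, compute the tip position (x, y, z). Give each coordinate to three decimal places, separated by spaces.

initial: κ=1.4683, φ=45.30°, ℓ=0.9534
cmd 1: set κ=1.7670 → (κ,φ,ℓ)=(1.7670,45.30°,0.9534) → tip=(0.4433,0.4480,0.5623)
cmd 2: set φ=330.02° → (κ,φ,ℓ)=(1.7670,330.02°,0.9534) → tip=(0.5459,-0.3149,0.5623)
cmd 3: set ℓ=1.4982 → (κ,φ,ℓ)=(1.7670,330.02°,1.4982) → tip=(0.9217,-0.5317,0.2685)

0.922 -0.532 0.268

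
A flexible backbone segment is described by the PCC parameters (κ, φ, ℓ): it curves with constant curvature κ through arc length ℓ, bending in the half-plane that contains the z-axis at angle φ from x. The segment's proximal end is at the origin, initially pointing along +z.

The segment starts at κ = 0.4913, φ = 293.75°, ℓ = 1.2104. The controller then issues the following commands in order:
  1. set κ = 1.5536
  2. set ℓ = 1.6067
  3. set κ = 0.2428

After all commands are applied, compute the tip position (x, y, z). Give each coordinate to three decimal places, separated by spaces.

initial: κ=0.4913, φ=293.75°, ℓ=1.2104
cmd 1: set κ=1.5536 → (κ,φ,ℓ)=(1.5536,293.75°,1.2104) → tip=(0.3382,-0.7687,0.6130)
cmd 2: set ℓ=1.6067 → (κ,φ,ℓ)=(1.5536,293.75°,1.6067) → tip=(0.4663,-1.0598,0.3872)
cmd 3: set κ=0.2428 → (κ,φ,ℓ)=(0.2428,293.75°,1.6067) → tip=(0.1246,-0.2832,1.5663)

0.125 -0.283 1.566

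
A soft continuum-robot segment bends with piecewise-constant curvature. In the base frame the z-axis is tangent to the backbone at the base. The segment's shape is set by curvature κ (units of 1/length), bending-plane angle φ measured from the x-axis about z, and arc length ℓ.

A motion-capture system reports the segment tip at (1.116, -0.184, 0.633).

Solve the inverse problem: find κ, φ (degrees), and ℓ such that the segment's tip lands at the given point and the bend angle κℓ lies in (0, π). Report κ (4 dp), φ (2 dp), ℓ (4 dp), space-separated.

1.3465 350.64 1.5753

ρ = √(x²+y²) = √(1.116² + -0.184²) = 1.13107
φ = atan2(y, x) mod 360° = atan2(-0.184, 1.116) = 350.6376°
|p|² = ρ² + z² = 1.13107² + 0.633² = 1.68000
κ = 2ρ / |p|² = 2×1.13107 / 1.68000 = 1.34651
θ = 2·atan2(ρ, z) = 2·atan2(1.13107, 0.633) = 2.12115 rad
ℓ = θ/κ = 2.12115/1.34651 = 1.57530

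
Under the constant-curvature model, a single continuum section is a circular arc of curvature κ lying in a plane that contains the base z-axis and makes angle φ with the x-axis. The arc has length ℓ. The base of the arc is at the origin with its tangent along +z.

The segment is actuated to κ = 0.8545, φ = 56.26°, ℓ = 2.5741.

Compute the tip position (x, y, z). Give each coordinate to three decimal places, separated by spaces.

1.032 1.546 0.946

θ = κ·ℓ = 0.8545 × 2.5741 = 2.19957 rad
ρ = (1 − cos θ)/κ = (1 − -0.58815)/0.8545 = 1.85857
z = sin θ / κ = 0.80875/0.8545 = 0.94646
x = ρ cos φ = 1.85857 × cos(56.26°) = 1.03230
y = ρ sin φ = 1.85857 × sin(56.26°) = 1.54553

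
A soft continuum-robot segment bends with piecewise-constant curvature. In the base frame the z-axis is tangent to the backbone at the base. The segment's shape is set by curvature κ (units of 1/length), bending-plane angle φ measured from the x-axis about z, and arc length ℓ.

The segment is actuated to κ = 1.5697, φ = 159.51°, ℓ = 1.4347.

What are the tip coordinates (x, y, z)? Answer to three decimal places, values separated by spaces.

θ = κ·ℓ = 1.5697 × 1.4347 = 2.25205 rad
ρ = (1 − cos θ)/κ = (1 − -0.62977)/1.5697 = 1.03827
z = sin θ / κ = 0.77678/1.5697 = 0.49486
x = ρ cos φ = 1.03827 × cos(159.51°) = -0.97258
y = ρ sin φ = 1.03827 × sin(159.51°) = 0.36344

-0.973 0.363 0.495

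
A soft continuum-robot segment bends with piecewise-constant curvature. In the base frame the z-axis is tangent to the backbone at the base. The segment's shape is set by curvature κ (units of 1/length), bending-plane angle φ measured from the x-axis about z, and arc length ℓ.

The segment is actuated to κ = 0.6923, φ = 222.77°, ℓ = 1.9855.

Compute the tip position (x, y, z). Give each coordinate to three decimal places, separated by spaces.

-0.854 -0.790 1.417

θ = κ·ℓ = 0.6923 × 1.9855 = 1.37456 rad
ρ = (1 − cos θ)/κ = (1 − 0.19498)/0.6923 = 1.16282
z = sin θ / κ = 0.98081/0.6923 = 1.41674
x = ρ cos φ = 1.16282 × cos(222.77°) = -0.85361
y = ρ sin φ = 1.16282 × sin(222.77°) = -0.78962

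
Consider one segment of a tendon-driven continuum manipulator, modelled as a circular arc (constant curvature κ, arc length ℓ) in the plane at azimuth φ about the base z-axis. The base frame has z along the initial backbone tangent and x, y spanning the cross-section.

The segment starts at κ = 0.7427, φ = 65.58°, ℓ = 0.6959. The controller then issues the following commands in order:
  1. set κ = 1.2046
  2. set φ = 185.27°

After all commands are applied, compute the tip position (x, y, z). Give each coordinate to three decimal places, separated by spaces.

-0.274 -0.025 0.617

initial: κ=0.7427, φ=65.58°, ℓ=0.6959
cmd 1: set κ=1.2046 → (κ,φ,ℓ)=(1.2046,65.58°,0.6959) → tip=(0.1137,0.2504,0.6172)
cmd 2: set φ=185.27° → (κ,φ,ℓ)=(1.2046,185.27°,0.6959) → tip=(-0.2738,-0.0253,0.6172)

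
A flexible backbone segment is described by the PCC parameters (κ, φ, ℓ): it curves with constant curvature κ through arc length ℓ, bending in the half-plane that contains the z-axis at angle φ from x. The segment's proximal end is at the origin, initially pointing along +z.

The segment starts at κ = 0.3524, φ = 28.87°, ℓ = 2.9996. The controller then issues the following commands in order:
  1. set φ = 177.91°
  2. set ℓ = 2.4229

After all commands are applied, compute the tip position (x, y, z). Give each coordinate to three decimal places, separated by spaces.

initial: κ=0.3524, φ=28.87°, ℓ=2.9996
cmd 1: set φ=177.91° → (κ,φ,ℓ)=(0.3524,177.91°,2.9996) → tip=(-1.4422,0.0526,2.4714)
cmd 2: set ℓ=2.4229 → (κ,φ,ℓ)=(0.3524,177.91°,2.4229) → tip=(-0.9724,0.0355,2.1391)

-0.972 0.035 2.139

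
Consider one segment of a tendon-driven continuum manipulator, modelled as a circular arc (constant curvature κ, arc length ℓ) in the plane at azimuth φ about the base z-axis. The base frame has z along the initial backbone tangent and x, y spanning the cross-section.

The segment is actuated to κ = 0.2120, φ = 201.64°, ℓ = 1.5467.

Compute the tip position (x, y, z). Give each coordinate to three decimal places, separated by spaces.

-0.234 -0.093 1.519

θ = κ·ℓ = 0.2120 × 1.5467 = 0.32790 rad
ρ = (1 − cos θ)/κ = (1 − 0.94672)/0.2120 = 0.25132
z = sin θ / κ = 0.32206/0.2120 = 1.51913
x = ρ cos φ = 0.25132 × cos(201.64°) = -0.23360
y = ρ sin φ = 0.25132 × sin(201.64°) = -0.09268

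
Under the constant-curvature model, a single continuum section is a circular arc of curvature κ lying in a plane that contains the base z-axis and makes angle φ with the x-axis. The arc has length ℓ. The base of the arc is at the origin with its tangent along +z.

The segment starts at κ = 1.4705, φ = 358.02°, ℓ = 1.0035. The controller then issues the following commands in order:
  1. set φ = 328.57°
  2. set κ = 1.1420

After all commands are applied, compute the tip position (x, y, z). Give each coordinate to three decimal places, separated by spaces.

initial: κ=1.4705, φ=358.02°, ℓ=1.0035
cmd 1: set φ=328.57° → (κ,φ,ℓ)=(1.4705,328.57°,1.0035) → tip=(0.5251,-0.3209,0.6770)
cmd 2: set κ=1.1420 → (κ,φ,ℓ)=(1.1420,328.57°,1.0035) → tip=(0.4392,-0.2684,0.7978)

0.439 -0.268 0.798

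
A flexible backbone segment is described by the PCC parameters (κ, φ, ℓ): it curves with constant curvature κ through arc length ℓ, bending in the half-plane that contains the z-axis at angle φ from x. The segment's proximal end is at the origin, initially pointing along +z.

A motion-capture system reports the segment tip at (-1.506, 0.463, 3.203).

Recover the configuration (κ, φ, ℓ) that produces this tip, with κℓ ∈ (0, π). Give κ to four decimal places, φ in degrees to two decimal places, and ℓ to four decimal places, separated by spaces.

ρ = √(x²+y²) = √(-1.506² + 0.463²) = 1.57556
φ = atan2(y, x) mod 360° = atan2(0.463, -1.506) = 162.9106°
|p|² = ρ² + z² = 1.57556² + 3.203² = 12.74161
κ = 2ρ / |p|² = 2×1.57556 / 12.74161 = 0.24731
θ = 2·atan2(ρ, z) = 2·atan2(1.57556, 3.203) = 0.91430 rad
ℓ = θ/κ = 0.91430/0.24731 = 3.69697

0.2473 162.91 3.6970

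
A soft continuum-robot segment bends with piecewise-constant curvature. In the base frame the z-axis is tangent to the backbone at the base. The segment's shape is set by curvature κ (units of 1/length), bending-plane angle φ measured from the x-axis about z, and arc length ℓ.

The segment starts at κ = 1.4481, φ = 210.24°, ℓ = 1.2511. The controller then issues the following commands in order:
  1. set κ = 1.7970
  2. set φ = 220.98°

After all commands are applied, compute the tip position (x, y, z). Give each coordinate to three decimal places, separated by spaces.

initial: κ=1.4481, φ=210.24°, ℓ=1.2511
cmd 1: set κ=1.7970 → (κ,φ,ℓ)=(1.7970,210.24°,1.2511) → tip=(-0.7821,-0.4559,0.4336)
cmd 2: set φ=220.98° → (κ,φ,ℓ)=(1.7970,220.98°,1.2511) → tip=(-0.6834,-0.5937,0.4336)

-0.683 -0.594 0.434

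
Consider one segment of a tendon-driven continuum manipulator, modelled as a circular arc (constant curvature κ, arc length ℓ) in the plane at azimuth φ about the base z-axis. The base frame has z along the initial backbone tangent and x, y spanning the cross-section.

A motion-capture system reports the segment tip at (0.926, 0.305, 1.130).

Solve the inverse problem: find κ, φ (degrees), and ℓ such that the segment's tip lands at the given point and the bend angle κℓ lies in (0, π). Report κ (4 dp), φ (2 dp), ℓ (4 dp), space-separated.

0.8754 18.23 1.6264

ρ = √(x²+y²) = √(0.926² + 0.305²) = 0.97494
φ = atan2(y, x) mod 360° = atan2(0.305, 0.926) = 18.2305°
|p|² = ρ² + z² = 0.97494² + 1.130² = 2.22740
κ = 2ρ / |p|² = 2×0.97494 / 2.22740 = 0.87540
θ = 2·atan2(ρ, z) = 2·atan2(0.97494, 1.130) = 1.42373 rad
ℓ = θ/κ = 1.42373/0.87540 = 1.62637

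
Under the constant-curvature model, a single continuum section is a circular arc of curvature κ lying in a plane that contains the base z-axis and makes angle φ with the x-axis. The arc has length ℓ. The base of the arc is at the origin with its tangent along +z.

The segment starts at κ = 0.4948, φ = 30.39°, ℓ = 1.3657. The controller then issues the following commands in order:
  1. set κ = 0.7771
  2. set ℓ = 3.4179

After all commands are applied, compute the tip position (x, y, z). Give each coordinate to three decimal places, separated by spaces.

initial: κ=0.4948, φ=30.39°, ℓ=1.3657
cmd 1: set κ=0.7771 → (κ,φ,ℓ)=(0.7771,30.39°,1.3657) → tip=(0.5686,0.3335,1.1234)
cmd 2: set ℓ=3.4179 → (κ,φ,ℓ)=(0.7771,30.39°,3.4179) → tip=(2.0918,1.2267,0.6006)

2.092 1.227 0.601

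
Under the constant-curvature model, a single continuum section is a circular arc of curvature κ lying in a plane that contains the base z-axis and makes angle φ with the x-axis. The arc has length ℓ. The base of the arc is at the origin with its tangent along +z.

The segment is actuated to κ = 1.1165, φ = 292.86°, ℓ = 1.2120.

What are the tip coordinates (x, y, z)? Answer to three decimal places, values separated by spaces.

0.273 -0.647 0.875

θ = κ·ℓ = 1.1165 × 1.2120 = 1.35320 rad
ρ = (1 − cos θ)/κ = (1 − 0.21589)/1.1165 = 0.70230
z = sin θ / κ = 0.97642/1.1165 = 0.87454
x = ρ cos φ = 0.70230 × cos(292.86°) = 0.27283
y = ρ sin φ = 0.70230 × sin(292.86°) = -0.64714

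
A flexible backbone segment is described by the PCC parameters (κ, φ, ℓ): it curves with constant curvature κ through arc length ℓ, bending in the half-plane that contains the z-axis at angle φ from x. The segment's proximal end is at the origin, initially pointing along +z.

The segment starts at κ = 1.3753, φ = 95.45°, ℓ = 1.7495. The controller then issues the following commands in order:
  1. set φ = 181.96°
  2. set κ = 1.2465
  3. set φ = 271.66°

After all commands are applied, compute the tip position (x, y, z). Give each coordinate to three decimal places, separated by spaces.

initial: κ=1.3753, φ=95.45°, ℓ=1.7495
cmd 1: set φ=181.96° → (κ,φ,ℓ)=(1.3753,181.96°,1.7495) → tip=(-1.2655,-0.0433,0.4879)
cmd 2: set κ=1.2465 → (κ,φ,ℓ)=(1.2465,181.96°,1.7495) → tip=(-1.2611,-0.0432,0.6576)
cmd 3: set φ=271.66° → (κ,φ,ℓ)=(1.2465,271.66°,1.7495) → tip=(0.0366,-1.2613,0.6576)

0.037 -1.261 0.658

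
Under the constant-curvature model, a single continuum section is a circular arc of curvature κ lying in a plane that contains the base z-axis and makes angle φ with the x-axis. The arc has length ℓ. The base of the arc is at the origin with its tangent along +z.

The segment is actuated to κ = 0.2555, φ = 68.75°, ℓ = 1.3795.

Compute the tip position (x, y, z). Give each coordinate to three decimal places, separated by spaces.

0.087 0.224 1.351

θ = κ·ℓ = 0.2555 × 1.3795 = 0.35246 rad
ρ = (1 − cos θ)/κ = (1 − 0.93853)/0.2555 = 0.24060
z = sin θ / κ = 0.34521/0.2555 = 1.35111
x = ρ cos φ = 0.24060 × cos(68.75°) = 0.08720
y = ρ sin φ = 0.24060 × sin(68.75°) = 0.22425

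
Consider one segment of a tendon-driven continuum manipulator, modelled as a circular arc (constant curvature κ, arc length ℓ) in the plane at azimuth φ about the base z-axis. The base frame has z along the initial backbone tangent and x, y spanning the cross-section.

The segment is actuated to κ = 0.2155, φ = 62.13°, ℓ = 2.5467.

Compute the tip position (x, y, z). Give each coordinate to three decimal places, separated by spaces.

0.319 0.602 2.421

θ = κ·ℓ = 0.2155 × 2.5467 = 0.54881 rad
ρ = (1 − cos θ)/κ = (1 − 0.85314)/0.2155 = 0.68147
z = sin θ / κ = 0.52168/0.2155 = 2.42077
x = ρ cos φ = 0.68147 × cos(62.13°) = 0.31856
y = ρ sin φ = 0.68147 × sin(62.13°) = 0.60242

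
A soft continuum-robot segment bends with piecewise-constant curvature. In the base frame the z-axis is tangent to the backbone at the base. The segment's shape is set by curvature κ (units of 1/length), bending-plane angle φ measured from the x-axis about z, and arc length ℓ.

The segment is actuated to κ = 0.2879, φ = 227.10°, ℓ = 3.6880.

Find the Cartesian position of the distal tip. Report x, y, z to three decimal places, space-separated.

θ = κ·ℓ = 0.2879 × 3.6880 = 1.06178 rad
ρ = (1 − cos θ)/κ = (1 − 0.48732)/0.2879 = 1.78075
z = sin θ / κ = 0.87322/0.2879 = 3.03307
x = ρ cos φ = 1.78075 × cos(227.10°) = -1.21219
y = ρ sin φ = 1.78075 × sin(227.10°) = -1.30447

-1.212 -1.304 3.033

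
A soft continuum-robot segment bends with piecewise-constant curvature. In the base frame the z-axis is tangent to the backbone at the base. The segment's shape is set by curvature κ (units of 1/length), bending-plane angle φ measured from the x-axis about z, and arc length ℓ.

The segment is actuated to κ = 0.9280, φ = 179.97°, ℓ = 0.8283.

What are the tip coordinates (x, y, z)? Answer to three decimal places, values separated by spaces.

θ = κ·ℓ = 0.9280 × 0.8283 = 0.76866 rad
ρ = (1 − cos θ)/κ = (1 − 0.71884)/0.9280 = 0.30297
z = sin θ / κ = 0.69517/0.9280 = 0.74911
x = ρ cos φ = 0.30297 × cos(179.97°) = -0.30297
y = ρ sin φ = 0.30297 × sin(179.97°) = 0.00016

-0.303 0.000 0.749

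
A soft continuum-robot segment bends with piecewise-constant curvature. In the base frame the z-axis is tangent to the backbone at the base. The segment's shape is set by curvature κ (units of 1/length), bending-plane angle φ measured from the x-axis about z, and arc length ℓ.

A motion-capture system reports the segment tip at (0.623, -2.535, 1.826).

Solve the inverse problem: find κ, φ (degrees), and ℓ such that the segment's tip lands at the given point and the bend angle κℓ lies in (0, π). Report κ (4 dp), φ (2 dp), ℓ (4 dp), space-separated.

ρ = √(x²+y²) = √(0.623² + -2.535²) = 2.61043
φ = atan2(y, x) mod 360° = atan2(-2.535, 0.623) = 283.8073°
|p|² = ρ² + z² = 2.61043² + 1.826² = 10.14863
κ = 2ρ / |p|² = 2×2.61043 / 10.14863 = 0.51444
θ = 2·atan2(ρ, z) = 2·atan2(2.61043, 1.826) = 1.92081 rad
ℓ = θ/κ = 1.92081/0.51444 = 3.73379

0.5144 283.81 3.7338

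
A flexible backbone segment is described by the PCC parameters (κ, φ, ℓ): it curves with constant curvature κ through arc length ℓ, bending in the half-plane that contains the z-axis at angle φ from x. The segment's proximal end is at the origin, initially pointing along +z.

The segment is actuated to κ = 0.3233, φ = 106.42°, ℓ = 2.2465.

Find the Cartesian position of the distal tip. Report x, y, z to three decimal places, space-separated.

θ = κ·ℓ = 0.3233 × 2.2465 = 0.72629 rad
ρ = (1 − cos θ)/κ = (1 − 0.74764)/0.3233 = 0.78057
z = sin θ / κ = 0.66410/0.3233 = 2.05414
x = ρ cos φ = 0.78057 × cos(106.42°) = -0.22065
y = ρ sin φ = 0.78057 × sin(106.42°) = 0.74874

-0.221 0.749 2.054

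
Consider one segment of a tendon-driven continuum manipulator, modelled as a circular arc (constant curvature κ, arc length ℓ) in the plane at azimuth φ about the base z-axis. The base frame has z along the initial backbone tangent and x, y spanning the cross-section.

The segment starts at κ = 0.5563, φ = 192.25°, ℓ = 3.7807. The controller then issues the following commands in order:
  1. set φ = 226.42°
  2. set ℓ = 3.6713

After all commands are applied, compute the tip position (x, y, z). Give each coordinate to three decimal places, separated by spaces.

-1.802 -1.894 1.601

initial: κ=0.5563, φ=192.25°, ℓ=3.7807
cmd 1: set φ=226.42° → (κ,φ,ℓ)=(0.5563,226.42°,3.7807) → tip=(-1.8682,-1.9632,1.5488)
cmd 2: set ℓ=3.6713 → (κ,φ,ℓ)=(0.5563,226.42°,3.6713) → tip=(-1.8021,-1.8937,1.6014)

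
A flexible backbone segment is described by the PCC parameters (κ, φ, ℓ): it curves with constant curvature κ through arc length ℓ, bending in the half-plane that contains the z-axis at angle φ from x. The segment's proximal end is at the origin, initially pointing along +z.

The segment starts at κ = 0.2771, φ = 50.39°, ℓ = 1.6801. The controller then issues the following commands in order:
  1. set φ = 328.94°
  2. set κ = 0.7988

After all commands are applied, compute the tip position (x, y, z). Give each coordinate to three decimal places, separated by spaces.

0.829 -0.499 1.219

initial: κ=0.2771, φ=50.39°, ℓ=1.6801
cmd 1: set φ=328.94° → (κ,φ,ℓ)=(0.2771,328.94°,1.6801) → tip=(0.3290,-0.1982,1.6201)
cmd 2: set κ=0.7988 → (κ,φ,ℓ)=(0.7988,328.94°,1.6801) → tip=(0.8292,-0.4994,1.2193)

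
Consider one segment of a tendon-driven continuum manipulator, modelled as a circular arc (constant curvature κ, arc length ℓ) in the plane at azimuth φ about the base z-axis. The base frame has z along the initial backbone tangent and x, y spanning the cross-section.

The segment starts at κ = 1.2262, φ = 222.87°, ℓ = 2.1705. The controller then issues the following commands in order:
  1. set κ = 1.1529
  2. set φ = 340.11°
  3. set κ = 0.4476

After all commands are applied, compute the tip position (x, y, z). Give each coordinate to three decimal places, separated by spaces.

initial: κ=1.2262, φ=222.87°, ℓ=2.1705
cmd 1: set κ=1.1529 → (κ,φ,ℓ)=(1.1529,222.87°,2.1705) → tip=(-1.1459,-1.0637,0.5175)
cmd 2: set φ=340.11° → (κ,φ,ℓ)=(1.1529,340.11°,2.1705) → tip=(1.4702,-0.5319,0.5175)
cmd 3: set κ=0.4476 → (κ,φ,ℓ)=(0.4476,340.11°,2.1705) → tip=(0.9159,-0.3314,1.8448)

0.916 -0.331 1.845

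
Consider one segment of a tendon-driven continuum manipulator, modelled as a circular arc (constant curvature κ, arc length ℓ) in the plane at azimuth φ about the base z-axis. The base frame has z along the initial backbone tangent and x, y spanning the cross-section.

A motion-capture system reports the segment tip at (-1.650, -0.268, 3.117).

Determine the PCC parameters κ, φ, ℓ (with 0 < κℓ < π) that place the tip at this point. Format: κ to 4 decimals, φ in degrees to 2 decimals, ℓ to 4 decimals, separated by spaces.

0.2672 189.23 3.6839

ρ = √(x²+y²) = √(-1.650² + -0.268²) = 1.67162
φ = atan2(y, x) mod 360° = atan2(-0.268, -1.650) = 189.2257°
|p|² = ρ² + z² = 1.67162² + 3.117² = 12.51001
κ = 2ρ / |p|² = 2×1.67162 / 12.51001 = 0.26725
θ = 2·atan2(ρ, z) = 2·atan2(1.67162, 3.117) = 0.98452 rad
ℓ = θ/κ = 0.98452/0.26725 = 3.68394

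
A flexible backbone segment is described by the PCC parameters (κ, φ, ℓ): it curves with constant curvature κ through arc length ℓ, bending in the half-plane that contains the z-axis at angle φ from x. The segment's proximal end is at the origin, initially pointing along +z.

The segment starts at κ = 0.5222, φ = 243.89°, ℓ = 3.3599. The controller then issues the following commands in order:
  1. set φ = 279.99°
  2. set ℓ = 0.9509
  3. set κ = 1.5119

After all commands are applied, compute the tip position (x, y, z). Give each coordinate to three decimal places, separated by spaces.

initial: κ=0.5222, φ=243.89°, ℓ=3.3599
cmd 1: set φ=279.99° → (κ,φ,ℓ)=(0.5222,279.99°,3.3599) → tip=(0.3929,-2.2305,1.8827)
cmd 2: set ℓ=0.9509 → (κ,φ,ℓ)=(0.5222,279.99°,0.9509) → tip=(0.0401,-0.2278,0.9123)
cmd 3: set κ=1.5119 → (κ,φ,ℓ)=(1.5119,279.99°,0.9509) → tip=(0.0995,-0.5649,0.6556)

0.100 -0.565 0.656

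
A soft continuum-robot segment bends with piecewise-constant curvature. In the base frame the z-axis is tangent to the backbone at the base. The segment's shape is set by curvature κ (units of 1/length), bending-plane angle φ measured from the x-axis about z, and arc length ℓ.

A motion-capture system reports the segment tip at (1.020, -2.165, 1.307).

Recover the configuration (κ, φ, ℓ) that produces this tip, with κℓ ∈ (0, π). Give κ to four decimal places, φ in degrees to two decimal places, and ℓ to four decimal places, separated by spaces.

0.6437 295.23 3.3274

ρ = √(x²+y²) = √(1.020² + -2.165²) = 2.39325
φ = atan2(y, x) mod 360° = atan2(-2.165, 1.020) = 295.2266°
|p|² = ρ² + z² = 2.39325² + 1.307² = 7.43587
κ = 2ρ / |p|² = 2×2.39325 / 7.43587 = 0.64370
θ = 2·atan2(ρ, z) = 2·atan2(2.39325, 1.307) = 2.14187 rad
ℓ = θ/κ = 2.14187/0.64370 = 3.32743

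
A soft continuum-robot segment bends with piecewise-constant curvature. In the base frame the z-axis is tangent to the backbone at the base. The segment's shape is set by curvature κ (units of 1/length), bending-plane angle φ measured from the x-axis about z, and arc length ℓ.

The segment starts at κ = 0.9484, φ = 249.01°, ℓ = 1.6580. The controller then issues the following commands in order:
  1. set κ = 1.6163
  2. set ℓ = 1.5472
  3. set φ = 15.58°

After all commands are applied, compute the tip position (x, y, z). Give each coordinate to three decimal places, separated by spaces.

1.074 0.299 0.370

initial: κ=0.9484, φ=249.01°, ℓ=1.6580
cmd 1: set κ=1.6163 → (κ,φ,ℓ)=(1.6163,249.01°,1.6580) → tip=(-0.4200,-1.0948,0.2756)
cmd 2: set ℓ=1.5472 → (κ,φ,ℓ)=(1.6163,249.01°,1.5472) → tip=(-0.3993,-1.0407,0.3699)
cmd 3: set φ=15.58° → (κ,φ,ℓ)=(1.6163,15.58°,1.5472) → tip=(1.0737,0.2994,0.3699)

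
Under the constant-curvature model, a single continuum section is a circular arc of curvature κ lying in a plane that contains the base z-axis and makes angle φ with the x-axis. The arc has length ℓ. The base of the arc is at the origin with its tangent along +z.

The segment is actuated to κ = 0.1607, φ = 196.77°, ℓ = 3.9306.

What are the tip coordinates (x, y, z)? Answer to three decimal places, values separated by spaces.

θ = κ·ℓ = 0.1607 × 3.9306 = 0.63165 rad
ρ = (1 − cos θ)/κ = (1 − 0.80706)/0.1607 = 1.20065
z = sin θ / κ = 0.59048/0.1607 = 3.67439
x = ρ cos φ = 1.20065 × cos(196.77°) = -1.14959
y = ρ sin φ = 1.20065 × sin(196.77°) = -0.34642

-1.150 -0.346 3.674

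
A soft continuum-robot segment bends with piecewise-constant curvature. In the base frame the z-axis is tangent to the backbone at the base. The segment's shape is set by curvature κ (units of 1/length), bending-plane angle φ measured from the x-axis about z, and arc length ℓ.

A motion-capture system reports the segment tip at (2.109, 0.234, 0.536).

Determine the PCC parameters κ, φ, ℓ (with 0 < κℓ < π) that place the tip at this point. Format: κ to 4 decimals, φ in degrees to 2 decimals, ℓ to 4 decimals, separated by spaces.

0.8860 6.33 2.9873

ρ = √(x²+y²) = √(2.109² + 0.234²) = 2.12194
φ = atan2(y, x) mod 360° = atan2(0.234, 2.109) = 6.3312°
|p|² = ρ² + z² = 2.12194² + 0.536² = 4.78993
κ = 2ρ / |p|² = 2×2.12194 / 4.78993 = 0.88600
θ = 2·atan2(ρ, z) = 2·atan2(2.12194, 0.536) = 2.64675 rad
ℓ = θ/κ = 2.64675/0.88600 = 2.98730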